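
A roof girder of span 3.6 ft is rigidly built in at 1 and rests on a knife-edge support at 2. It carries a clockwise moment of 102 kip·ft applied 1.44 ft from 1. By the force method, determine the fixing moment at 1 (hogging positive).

Release the roller at 2. Primary structure: cantilever fixed at 1.
Primary-structure tip deflection at 2 by superposition:
  clockwise couple 102 at a = 1.44: M₀a(2L − a)/(2EI) = 423/EI
Flexibility coefficient — unit upward force at 2: δ_{22} = L³/(3EI) = 15.55/EI.
The prop prevents deflection at 2: R_2 = δ_0/δ_{22} = 423/15.55 = 27.2 kip.
Moment equilibrium about 1: M_1 = Σ(load moments about 1) − R_2·L = 102 − 27.2×3.6 = 4.08 kip·ft.

M_1 = 4.08 kip·ft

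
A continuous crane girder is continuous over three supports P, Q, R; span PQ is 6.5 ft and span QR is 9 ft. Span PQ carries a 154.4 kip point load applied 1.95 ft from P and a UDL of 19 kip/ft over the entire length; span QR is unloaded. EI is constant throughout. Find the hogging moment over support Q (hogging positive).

M_Q = 99.53 kip·ft

Release continuity at Q by inserting a hinge; the redundant is the internal moment M_Q. The primary structure is two simply-supported spans PQ and QR.
Rotations at Q on the released spans (each span's end-slope, ×1/EI):
  span PQ: point load 154.4 at a = 1.95: Pab(L + a)/(6LEI) = 296.8/EI
  span PQ: UDL 19: wL³/(24EI) = 217.4/EI
  relative rotation θ_0 = (514.2 + 0)/EI = 514.2/EI
A unit hogging moment at Q produces rotation L₁/(3EI) + L₂/(3EI) = 5.167/EI.
Compatibility: M_Q·(L₁+L₂)/(3EI) = θ_0, giving M_Q = 99.53 kip·ft (hogging).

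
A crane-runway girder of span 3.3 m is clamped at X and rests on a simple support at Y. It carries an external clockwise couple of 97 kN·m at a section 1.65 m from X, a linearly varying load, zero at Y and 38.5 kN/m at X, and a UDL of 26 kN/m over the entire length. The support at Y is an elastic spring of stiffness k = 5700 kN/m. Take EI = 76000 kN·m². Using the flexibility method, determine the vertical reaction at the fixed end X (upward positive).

R_X = 112.4 kN

Choose R_Y as the redundant. The primary structure is the cantilever fixed at X.
Free-end deflection of the primary structure under the applied loading (downward +):
  clockwise couple 97 at a = 1.65: M₀a(2L − a)/(2EI) = 396.1/EI
  triangular load, peak 38.5 at the fixed end: w₀L⁴/(30EI) = 152.2/EI
  UDL 26: wL⁴/(8EI) = 385.4/EI
  δ_0 = 933.7/EI
Flexibility coefficient — unit upward force at Y: δ_{YY} = L³/(3EI) = 11.98/EI.
With EI = 76000 kN·m²: δ_0 = 0.012286 m and δ_{YY} = 0.000158 m/kN.
Compatibility — the spring shortens by R_Y/k under the reaction it provides: δ_0 − R_Y·δ_{YY} = R_Y/k. With 1/k = 0.000175 m/kN, R_Y = δ_0 / (δ_{YY} + 1/k) = 0.012286 / (0.000158 + 0.000175) = 36.89 kN.
Vertical equilibrium: R_X = ΣP − R_Y = 149.3 − 36.89 = 112.4 kN.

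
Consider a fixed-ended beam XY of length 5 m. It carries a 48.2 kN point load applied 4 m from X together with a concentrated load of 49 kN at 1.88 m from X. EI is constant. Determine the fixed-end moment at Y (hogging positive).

Release both end moments; the primary structure is a simply-supported span XY with redundants M_X and M_Y.
Simple-span end rotations at X and Y under the given loads:
  at X: point load 48.2 at a = 4: Pab(L + b)/(6LEI) = 38.56/EI
  at Y: point load 48.2 at a = 4: Pab(L + a)/(6LEI) = 57.84/EI
  at X: point load 49 at a = 1.88: Pab(L + b)/(6LEI) = 77.79/EI
  at Y: point load 49 at a = 1.88: Pab(L + a)/(6LEI) = 65.91/EI
  θ_X0 = 116.4/EI,  θ_Y0 = 123.8/EI
Flexibility coefficients: a unit moment at one end gives L/(3EI) there and L/(6EI) at the far end, so f₁₁ = f₂₂ = 1.667/EI and f₁₂ = f₂₁ = 0.8333/EI.
Compatibility — zero rotation at each built-in end:
  1.667 M_X + 0.8333 M_Y = 116.4
  0.8333 M_X + 1.667 M_Y = 123.8
Solving the pair gives M_X = 43.58 kN·m and M_Y = 52.46 kN·m (hogging).

M_Y = 52.46 kN·m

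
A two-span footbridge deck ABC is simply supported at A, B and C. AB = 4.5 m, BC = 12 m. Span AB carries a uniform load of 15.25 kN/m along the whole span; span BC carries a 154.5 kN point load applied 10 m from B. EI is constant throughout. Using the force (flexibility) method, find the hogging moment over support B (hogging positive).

M_B = 119.8 kN·m

Release continuity at B by inserting a hinge; the redundant is the internal moment M_B. The primary structure is two simply-supported spans AB and BC.
Discontinuity in slope at B on the released structure — sum the simple-span end rotations:
  span AB: UDL 15.25: wL³/(24EI) = 57.9/EI
  span BC: point load 154.5 at a = 10: Pab(L + b)/(6LEI) = 600.8/EI
  relative rotation θ_0 = (57.9 + 600.8)/EI = 658.7/EI
A unit hogging moment at B produces rotation L₁/(3EI) + L₂/(3EI) = 5.5/EI.
Slope continuity at B: θ_0 = M_B·5.5/EI, so M_B = 658.7/5.5 = 119.8 kN·m (hogging).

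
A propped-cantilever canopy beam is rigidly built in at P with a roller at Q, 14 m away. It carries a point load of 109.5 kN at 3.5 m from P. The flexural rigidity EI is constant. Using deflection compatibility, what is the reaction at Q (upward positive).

R_Q = 9.41 kN

Take the reaction at Q as the redundant and release it; the primary structure is a cantilever fixed at P.
Deflection at Q on the released cantilever, summing each load's contribution:
  point load 109.5 at a = 3.5: Pa²(3L − a)/(6EI) = 8607/EI
Flexibility coefficient — unit upward force at Q: δ_{QQ} = L³/(3EI) = 914.7/EI.
Compatibility at Q: δ_0 − R_Q·δ_{QQ} = 0, so R_Q = 8607/914.7 = 9.41 kN.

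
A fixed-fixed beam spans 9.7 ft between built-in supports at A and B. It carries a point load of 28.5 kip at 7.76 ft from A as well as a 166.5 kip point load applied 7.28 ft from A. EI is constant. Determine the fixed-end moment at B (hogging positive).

M_B = 262.3 kip·ft

Release both end moments; the primary structure is a simply-supported span AB with redundants M_A and M_B.
On the primary (simply-supported) span, the end slopes from the loading are:
  at A: point load 28.5 at a = 7.76: Pab(L + b)/(6LEI) = 85.81/EI
  at B: point load 28.5 at a = 7.76: Pab(L + a)/(6LEI) = 128.7/EI
  at A: point load 166.5 at a = 7.28: Pab(L + b)/(6LEI) = 610.9/EI
  at B: point load 166.5 at a = 7.28: Pab(L + a)/(6LEI) = 855.8/EI
  θ_A0 = 696.7/EI,  θ_B0 = 984.5/EI
Flexibility coefficients: a unit moment at one end gives L/(3EI) there and L/(6EI) at the far end, so f₁₁ = f₂₂ = 3.233/EI and f₁₂ = f₂₁ = 1.617/EI.
Compatibility — zero rotation at each built-in end:
  3.233 M_A + 1.617 M_B = 696.7
  1.617 M_A + 3.233 M_B = 984.5
Solving the pair gives M_A = 84.29 kip·ft and M_B = 262.3 kip·ft (hogging).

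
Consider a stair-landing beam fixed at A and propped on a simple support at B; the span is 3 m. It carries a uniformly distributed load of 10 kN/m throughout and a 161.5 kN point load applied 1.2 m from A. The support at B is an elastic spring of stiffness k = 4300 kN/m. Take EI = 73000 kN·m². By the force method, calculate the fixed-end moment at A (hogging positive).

Take the reaction at B as the redundant and release it; the primary structure is a cantilever fixed at A.
Primary-structure tip deflection at B by superposition:
  UDL 10: wL⁴/(8EI) = 101.2/EI
  point load 161.5 at a = 1.2: Pa²(3L − a)/(6EI) = 302.3/EI
  δ_0 = 403.6/EI
Tip deflection under a unit load at B: L³/(3EI) = 9/EI.
With EI = 73000 kN·m²: δ_0 = 0.005528 m and δ_{BB} = 0.000123 m/kN.
Compatibility — the spring shortens by R_B/k under the reaction it provides: δ_0 − R_B·δ_{BB} = R_B/k. With 1/k = 0.000233 m/kN, R_B = δ_0 / (δ_{BB} + 1/k) = 0.005528 / (0.000123 + 0.000233) = 15.54 kN.
Moment equilibrium about A: M_A = Σ(load moments about A) − R_B·L = 238.8 − 15.54×3 = 192.2 kN·m.

M_A = 192.2 kN·m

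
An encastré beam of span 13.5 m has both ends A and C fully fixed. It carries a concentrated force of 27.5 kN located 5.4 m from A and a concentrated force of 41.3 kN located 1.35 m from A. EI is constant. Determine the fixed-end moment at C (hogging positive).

Release both end moments; the primary structure is a simply-supported span AC with redundants M_A and M_C.
On the primary (simply-supported) span, the end slopes from the loading are:
  at A: point load 27.5 at a = 5.4: Pab(L + b)/(6LEI) = 320.8/EI
  at C: point load 27.5 at a = 5.4: Pab(L + a)/(6LEI) = 280.7/EI
  at A: point load 41.3 at a = 1.35: Pab(L + b)/(6LEI) = 214.5/EI
  at C: point load 41.3 at a = 1.35: Pab(L + a)/(6LEI) = 124.2/EI
  θ_A0 = 535.3/EI,  θ_C0 = 404.9/EI
Flexibility coefficients: a unit moment at one end gives L/(3EI) there and L/(6EI) at the far end, so f₁₁ = f₂₂ = 4.5/EI and f₁₂ = f₂₁ = 2.25/EI.
Compatibility — zero rotation at each built-in end:
  4.5 M_A + 2.25 M_C = 535.3
  2.25 M_A + 4.5 M_C = 404.9
Solving the pair gives M_A = 98.62 kN·m and M_C = 40.66 kN·m (hogging).

M_C = 40.66 kN·m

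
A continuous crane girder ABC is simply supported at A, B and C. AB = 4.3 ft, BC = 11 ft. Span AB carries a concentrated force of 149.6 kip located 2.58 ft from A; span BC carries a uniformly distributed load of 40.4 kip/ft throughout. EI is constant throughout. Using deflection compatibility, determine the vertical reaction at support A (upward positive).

R_A = -50.4 kip

Release continuity at B by inserting a hinge; the redundant is the internal moment M_B. The primary structure is two simply-supported spans AB and BC.
Discontinuity in slope at B on the released structure — sum the simple-span end rotations:
  span AB: point load 149.6 at a = 2.58: Pab(L + a)/(6LEI) = 177/EI
  span BC: UDL 40.4: wL³/(24EI) = 2241/EI
  relative rotation θ_0 = (177 + 2241)/EI = 2418/EI
A unit hogging moment at B produces rotation L₁/(3EI) + L₂/(3EI) = 5.1/EI.
Slope continuity at B: θ_0 = M_B·5.1/EI, so M_B = 2418/5.1 = 474 kip·ft (hogging).
Span AB, ΣM about A with M_B applied at B: R_B^{AB}·4.3 = 386 + 474, so R_B^{AB} = 200 kip and R_A = 149.6 − 200 = -50.4 kip.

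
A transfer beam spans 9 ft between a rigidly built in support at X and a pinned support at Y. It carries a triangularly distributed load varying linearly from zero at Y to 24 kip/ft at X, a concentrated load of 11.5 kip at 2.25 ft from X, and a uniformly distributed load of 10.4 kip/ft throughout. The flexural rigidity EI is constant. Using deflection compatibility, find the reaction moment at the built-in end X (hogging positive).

M_X = 251.9 kip·ft

Remove the prop at Y; the released (primary) structure is a cantilever built in at X.
Primary-structure tip deflection at Y by superposition:
  triangular load, peak 24 at the fixed end: w₀L⁴/(30EI) = 5249/EI
  point load 11.5 at a = 2.25: Pa²(3L − a)/(6EI) = 240.2/EI
  UDL 10.4: wL⁴/(8EI) = 8529/EI
  δ_0 = 14018/EI
Flexibility coefficient — unit upward force at Y: δ_{YY} = L³/(3EI) = 243/EI.
The prop prevents deflection at Y: R_Y = δ_0/δ_{YY} = 14018/243 = 57.69 kip.
Moment equilibrium about X: M_X = Σ(load moments about X) − R_Y·L = 771.1 − 57.69×9 = 251.9 kip·ft.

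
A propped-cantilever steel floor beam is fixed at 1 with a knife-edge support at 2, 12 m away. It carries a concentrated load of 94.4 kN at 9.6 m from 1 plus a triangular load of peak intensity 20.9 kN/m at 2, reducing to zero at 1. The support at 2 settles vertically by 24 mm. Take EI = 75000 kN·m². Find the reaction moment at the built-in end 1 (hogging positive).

M_1 = 321.8 kN·m

Choose R_2 as the redundant. The primary structure is the cantilever fixed at 1.
Free-end deflection of the primary structure under the applied loading (downward +):
  point load 94.4 at a = 9.6: Pa²(3L − a)/(6EI) = 38280/EI
  triangular load, peak 20.9 at the free end: 11w₀L⁴/(120EI) = 39727/EI
  δ_0 = 78006/EI
Flexibility coefficient — unit upward force at 2: δ_{22} = L³/(3EI) = 576/EI.
With EI = 75000 kN·m²: δ_0 = 1.0401 m and δ_{22} = 0.00768 m/kN.
Compatibility — the beam at 2 must follow the support down by 0.024 m: δ_0 − R_2·δ_{22} = 0.024, so R_2 = (1.0401 − 0.024)/0.00768 = 132.3 kN.
Moment equilibrium about 1: M_1 = Σ(load moments about 1) − R_2·L = 1909 − 132.3×12 = 321.8 kN·m.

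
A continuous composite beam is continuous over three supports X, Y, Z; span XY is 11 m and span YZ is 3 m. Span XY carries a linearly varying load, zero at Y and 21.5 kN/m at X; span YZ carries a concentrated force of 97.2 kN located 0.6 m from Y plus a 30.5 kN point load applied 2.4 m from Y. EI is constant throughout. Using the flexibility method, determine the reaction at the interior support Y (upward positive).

Insert a hinge at Y; M_Y is the redundant, and each span becomes simply supported.
Rotations at Y on the released spans (each span's end-slope, ×1/EI):
  span XY: triangular load, peak 21.5: 7w₀L³/(360EI) = 556.4/EI
  span YZ: point load 97.2 at a = 0.6: Pab(L + b)/(6LEI) = 41.99/EI
  span YZ: point load 30.5 at a = 2.4: Pab(L + b)/(6LEI) = 8.784/EI
  relative rotation θ_0 = (556.4 + 50.77)/EI = 607.2/EI
A unit hogging moment at Y produces rotation L₁/(3EI) + L₂/(3EI) = 4.667/EI.
Compatibility: M_Y·(L₁+L₂)/(3EI) = θ_0, giving M_Y = 130.1 kN·m (hogging).
Span XY, ΣM about X with M_Y applied at Y: R_Y^{XY}·11 = 433.6 + 130.1, so R_Y^{XY} = 51.25 kN and R_X = 118.2 − 51.25 = 67 kN.
Span YZ, ΣM about Z: R_Y^{YZ}·3 = 251.6 + 130.1, so R_Y^{YZ} = 127.2 kN and R_Z = 127.7 − 127.2 = 0.4681 kN.
R_Y = 51.25 + 127.2 = 178.5 kN.

R_Y = 178.5 kN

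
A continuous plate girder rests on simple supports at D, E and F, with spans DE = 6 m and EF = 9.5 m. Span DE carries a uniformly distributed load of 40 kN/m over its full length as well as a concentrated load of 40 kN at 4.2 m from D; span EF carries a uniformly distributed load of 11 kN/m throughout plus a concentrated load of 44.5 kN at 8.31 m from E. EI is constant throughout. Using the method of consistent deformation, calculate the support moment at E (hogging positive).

Release continuity at E by inserting a hinge; the redundant is the internal moment M_E. The primary structure is two simply-supported spans DE and EF.
Rotations at E on the released spans (each span's end-slope, ×1/EI):
  span DE: UDL 40: wL³/(24EI) = 360/EI
  span DE: point load 40 at a = 4.2: Pab(L + a)/(6LEI) = 85.68/EI
  span EF: UDL 11: wL³/(24EI) = 393/EI
  span EF: point load 44.5 at a = 8.31: Pab(L + b)/(6LEI) = 82.53/EI
  relative rotation θ_0 = (445.7 + 475.5)/EI = 921.2/EI
A unit hogging moment at E produces rotation L₁/(3EI) + L₂/(3EI) = 5.167/EI.
Compatibility: M_E·(L₁+L₂)/(3EI) = θ_0, giving M_E = 178.3 kN·m (hogging).

M_E = 178.3 kN·m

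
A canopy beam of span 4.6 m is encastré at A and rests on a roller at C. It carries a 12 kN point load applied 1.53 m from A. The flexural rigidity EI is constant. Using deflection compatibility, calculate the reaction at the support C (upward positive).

Remove the prop at C; the released (primary) structure is a cantilever built in at A.
Free-end deflection of the primary structure under the applied loading (downward +):
  point load 12 at a = 1.53: Pa²(3L − a)/(6EI) = 57.45/EI
Tip deflection under a unit load at C: L³/(3EI) = 32.45/EI.
Compatibility at C: δ_0 − R_C·δ_{CC} = 0, so R_C = 57.45/32.45 = 1.771 kN.

R_C = 1.771 kN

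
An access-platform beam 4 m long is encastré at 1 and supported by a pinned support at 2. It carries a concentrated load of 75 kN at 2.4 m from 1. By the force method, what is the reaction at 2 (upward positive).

R_2 = 32.4 kN

Release the roller at 2. Primary structure: cantilever fixed at 1.
Primary-structure tip deflection at 2 by superposition:
  point load 75 at a = 2.4: Pa²(3L − a)/(6EI) = 691.2/EI
Flexibility coefficient — unit upward force at 2: δ_{22} = L³/(3EI) = 21.33/EI.
Compatibility at 2: δ_0 − R_2·δ_{22} = 0, so R_2 = 691.2/21.33 = 32.4 kN.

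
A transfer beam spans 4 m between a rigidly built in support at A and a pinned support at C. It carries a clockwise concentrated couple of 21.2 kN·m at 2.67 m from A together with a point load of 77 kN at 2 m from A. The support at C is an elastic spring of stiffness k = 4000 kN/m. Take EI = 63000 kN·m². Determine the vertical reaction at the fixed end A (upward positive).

R_A = 59.09 kN

Take the reaction at C as the redundant and release it; the primary structure is a cantilever fixed at A.
Free-end deflection of the primary structure under the applied loading (downward +):
  clockwise couple 21.2 at a = 2.67: M₀a(2L − a)/(2EI) = 150.8/EI
  point load 77 at a = 2: Pa²(3L − a)/(6EI) = 513.3/EI
  δ_0 = 664.2/EI
Tip deflection under a unit load at C: L³/(3EI) = 21.33/EI.
With EI = 63000 kN·m²: δ_0 = 0.010543 m and δ_{CC} = 0.000339 m/kN.
Compatibility — the spring shortens by R_C/k under the reaction it provides: δ_0 − R_C·δ_{CC} = R_C/k. With 1/k = 0.00025 m/kN, R_C = δ_0 / (δ_{CC} + 1/k) = 0.010543 / (0.000339 + 0.00025) = 17.91 kN.
Vertical equilibrium: R_A = ΣP − R_C = 77 − 17.91 = 59.09 kN.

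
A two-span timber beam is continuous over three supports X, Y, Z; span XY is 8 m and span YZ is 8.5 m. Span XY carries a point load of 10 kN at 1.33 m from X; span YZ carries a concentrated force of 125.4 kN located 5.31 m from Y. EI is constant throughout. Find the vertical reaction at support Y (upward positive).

Insert a hinge at Y; M_Y is the redundant, and each span becomes simply supported.
End slopes at the hinge Y, treating each span as simply supported:
  span XY: point load 10 at a = 1.33: Pab(L + a)/(6LEI) = 17.24/EI
  span YZ: point load 125.4 at a = 5.31: Pab(L + b)/(6LEI) = 486.9/EI
  relative rotation θ_0 = (17.24 + 486.9)/EI = 504.1/EI
A unit hogging moment at Y produces rotation L₁/(3EI) + L₂/(3EI) = 5.5/EI.
Slope continuity at Y: θ_0 = M_Y·5.5/EI, so M_Y = 504.1/5.5 = 91.66 kN·m (hogging).
Span XY, ΣM about X with M_Y applied at Y: R_Y^{XY}·8 = 13.3 + 91.66, so R_Y^{XY} = 13.12 kN and R_X = 10 − 13.12 = -3.12 kN.
Span YZ, ΣM about Z: R_Y^{YZ}·8.5 = 400 + 91.66, so R_Y^{YZ} = 57.85 kN and R_Z = 125.4 − 57.85 = 67.55 kN.
R_Y = 13.12 + 57.85 = 70.97 kN.

R_Y = 70.97 kN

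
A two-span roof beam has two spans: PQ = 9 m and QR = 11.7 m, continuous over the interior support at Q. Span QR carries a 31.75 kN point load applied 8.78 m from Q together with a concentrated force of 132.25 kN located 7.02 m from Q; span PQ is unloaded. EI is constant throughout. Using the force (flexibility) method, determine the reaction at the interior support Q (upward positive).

R_Q = 94.54 kN

Insert a hinge at Q; M_Q is the redundant, and each span becomes simply supported.
Rotations at Q on the released spans (each span's end-slope, ×1/EI):
  span QR: point load 31.75 at a = 8.78: Pab(L + b)/(6LEI) = 169.5/EI
  span QR: point load 132.25 at a = 7.02: Pab(L + b)/(6LEI) = 1014/EI
  relative rotation θ_0 = (0 + 1183)/EI = 1183/EI
A unit hogging moment at Q produces rotation L₁/(3EI) + L₂/(3EI) = 6.9/EI.
Compatibility: M_Q·(L₁+L₂)/(3EI) = θ_0, giving M_Q = 171.5 kN·m (hogging).
Span PQ, ΣM about P with M_Q applied at Q: R_Q^{PQ}·9 = 0 + 171.5, so R_Q^{PQ} = 19.06 kN and R_P = 0 − 19.06 = -19.06 kN.
Span QR, ΣM about R: R_Q^{QR}·11.7 = 711.6 + 171.5, so R_Q^{QR} = 75.48 kN and R_R = 164 − 75.48 = 88.52 kN.
R_Q = 19.06 + 75.48 = 94.54 kN.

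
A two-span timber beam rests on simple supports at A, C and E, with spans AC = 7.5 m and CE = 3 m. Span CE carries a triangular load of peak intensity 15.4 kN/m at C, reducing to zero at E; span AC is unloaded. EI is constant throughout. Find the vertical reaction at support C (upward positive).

R_C = 16.63 kN

Release continuity at C by inserting a hinge; the redundant is the internal moment M_C. The primary structure is two simply-supported spans AC and CE.
End slopes at the hinge C, treating each span as simply supported:
  span CE: triangular load, peak 15.4: w₀L³/(45EI) = 9.24/EI
  relative rotation θ_0 = (0 + 9.24)/EI = 9.24/EI
A unit hogging moment at C produces rotation L₁/(3EI) + L₂/(3EI) = 3.5/EI.
Slope continuity at C: θ_0 = M_C·3.5/EI, so M_C = 9.24/3.5 = 2.64 kN·m (hogging).
Span AC, ΣM about A with M_C applied at C: R_C^{AC}·7.5 = 0 + 2.64, so R_C^{AC} = 0.352 kN and R_A = 0 − 0.352 = -0.352 kN.
Span CE, ΣM about E: R_C^{CE}·3 = 46.2 + 2.64, so R_C^{CE} = 16.28 kN and R_E = 23.1 − 16.28 = 6.82 kN.
R_C = 0.352 + 16.28 = 16.63 kN.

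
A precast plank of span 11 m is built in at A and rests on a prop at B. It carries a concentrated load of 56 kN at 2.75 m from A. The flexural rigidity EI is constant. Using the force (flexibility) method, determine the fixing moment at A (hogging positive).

M_A = 101.1 kN·m

Choose R_B as the redundant. The primary structure is the cantilever fixed at A.
Deflection at B on the released cantilever, summing each load's contribution:
  point load 56 at a = 2.75: Pa²(3L − a)/(6EI) = 2135/EI
Tip deflection under a unit load at B: L³/(3EI) = 443.7/EI.
Compatibility at B: δ_0 − R_B·δ_{BB} = 0, so R_B = 2135/443.7 = 4.812 kN.
Moment equilibrium about A: M_A = Σ(load moments about A) − R_B·L = 154 − 4.812×11 = 101.1 kN·m.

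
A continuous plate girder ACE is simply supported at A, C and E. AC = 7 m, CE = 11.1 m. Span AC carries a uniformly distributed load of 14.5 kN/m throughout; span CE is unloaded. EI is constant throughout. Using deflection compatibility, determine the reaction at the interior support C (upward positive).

Insert a hinge at C; M_C is the redundant, and each span becomes simply supported.
End slopes at the hinge C, treating each span as simply supported:
  span AC: UDL 14.5: wL³/(24EI) = 207.2/EI
  relative rotation θ_0 = (207.2 + 0)/EI = 207.2/EI
A unit hogging moment at C produces rotation L₁/(3EI) + L₂/(3EI) = 6.033/EI.
Slope continuity at C: θ_0 = M_C·6.033/EI, so M_C = 207.2/6.033 = 34.35 kN·m (hogging).
Span AC, ΣM about A with M_C applied at C: R_C^{AC}·7 = 355.2 + 34.35, so R_C^{AC} = 55.66 kN and R_A = 101.5 − 55.66 = 45.84 kN.
Span CE, ΣM about E: R_C^{CE}·11.1 = 0 + 34.35, so R_C^{CE} = 3.094 kN and R_E = 0 − 3.094 = -3.094 kN.
R_C = 55.66 + 3.094 = 58.75 kN.

R_C = 58.75 kN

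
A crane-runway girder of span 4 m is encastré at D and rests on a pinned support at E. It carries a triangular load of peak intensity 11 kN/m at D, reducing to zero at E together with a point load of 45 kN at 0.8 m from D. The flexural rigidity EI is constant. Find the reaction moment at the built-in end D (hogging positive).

Release the roller at E. Primary structure: cantilever fixed at D.
Downward deflection at the released point E due to the loads:
  triangular load, peak 11 at the fixed end: w₀L⁴/(30EI) = 93.87/EI
  point load 45 at a = 0.8: Pa²(3L − a)/(6EI) = 53.76/EI
  δ_0 = 147.6/EI
Tip deflection under a unit load at E: L³/(3EI) = 21.33/EI.
The prop prevents deflection at E: R_E = δ_0/δ_{EE} = 147.6/21.33 = 6.92 kN.
Moment equilibrium about D: M_D = Σ(load moments about D) − R_E·L = 65.33 − 6.92×4 = 37.65 kN·m.

M_D = 37.65 kN·m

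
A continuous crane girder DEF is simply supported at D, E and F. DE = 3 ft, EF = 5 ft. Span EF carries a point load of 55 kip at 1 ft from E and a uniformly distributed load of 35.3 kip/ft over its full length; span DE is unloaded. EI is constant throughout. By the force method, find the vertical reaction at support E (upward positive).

Take M_E as the redundant. Released structure: two simple spans DE and EF with a hinge at E.
Rotations at E on the released spans (each span's end-slope, ×1/EI):
  span EF: point load 55 at a = 1: Pab(L + b)/(6LEI) = 66/EI
  span EF: UDL 35.3: wL³/(24EI) = 183.9/EI
  relative rotation θ_0 = (0 + 249.9)/EI = 249.9/EI
A unit hogging moment at E produces rotation L₁/(3EI) + L₂/(3EI) = 2.667/EI.
Compatibility: M_E·(L₁+L₂)/(3EI) = θ_0, giving M_E = 93.7 kip·ft (hogging).
Span DE, ΣM about D with M_E applied at E: R_E^{DE}·3 = 0 + 93.7, so R_E^{DE} = 31.23 kip and R_D = 0 − 31.23 = -31.23 kip.
Span EF, ΣM about F: R_E^{EF}·5 = 661.2 + 93.7, so R_E^{EF} = 151 kip and R_F = 231.5 − 151 = 80.51 kip.
R_E = 31.23 + 151 = 182.2 kip.

R_E = 182.2 kip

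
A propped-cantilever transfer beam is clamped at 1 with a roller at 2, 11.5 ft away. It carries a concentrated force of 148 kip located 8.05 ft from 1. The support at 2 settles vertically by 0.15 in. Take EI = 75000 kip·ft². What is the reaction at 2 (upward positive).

R_2 = 81.55 kip

Release the roller at 2. Primary structure: cantilever fixed at 1.
Downward deflection at the released point 2 due to the loads:
  point load 148 at a = 8.05: Pa²(3L − a)/(6EI) = 42279/EI
Tip deflection under a unit load at 2: L³/(3EI) = 507/EI.
With EI = 75000 kip·ft²: δ_0 = 0.56372 ft and δ_{22} = 0.006759 ft/kip.
Compatibility — the beam at 2 must follow the support down by 0.0125 ft: δ_0 − R_2·δ_{22} = 0.0125, so R_2 = (0.56372 − 0.0125)/0.006759 = 81.55 kip.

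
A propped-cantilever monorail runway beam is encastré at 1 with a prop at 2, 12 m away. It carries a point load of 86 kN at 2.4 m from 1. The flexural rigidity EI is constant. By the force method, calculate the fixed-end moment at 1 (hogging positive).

M_1 = 148.6 kN·m

Choose R_2 as the redundant. The primary structure is the cantilever fixed at 1.
Downward deflection at the released point 2 due to the loads:
  point load 86 at a = 2.4: Pa²(3L − a)/(6EI) = 2774/EI
Tip deflection under a unit load at 2: L³/(3EI) = 576/EI.
The prop prevents deflection at 2: R_2 = δ_0/δ_{22} = 2774/576 = 4.816 kN.
Moment equilibrium about 1: M_1 = Σ(load moments about 1) − R_2·L = 206.4 − 4.816×12 = 148.6 kN·m.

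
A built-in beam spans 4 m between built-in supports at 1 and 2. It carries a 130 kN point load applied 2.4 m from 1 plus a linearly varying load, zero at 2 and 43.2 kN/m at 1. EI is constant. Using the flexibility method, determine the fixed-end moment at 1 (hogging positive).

Take the two fixed-end moments M_1, M_2 as redundants; the released structure is the simple span 12.
On the primary (simply-supported) span, the end slopes from the loading are:
  at 1: point load 130 at a = 2.4: Pab(L + b)/(6LEI) = 116.5/EI
  at 2: point load 130 at a = 2.4: Pab(L + a)/(6LEI) = 133.1/EI
  at 1: triangular load, peak 43.2: w₀L³/(45EI) = 61.44/EI
  at 2: triangular load, peak 43.2: 7w₀L³/(360EI) = 53.76/EI
  θ_10 = 177.9/EI,  θ_20 = 186.9/EI
Flexibility coefficients: a unit moment at one end gives L/(3EI) there and L/(6EI) at the far end, so f₁₁ = f₂₂ = 1.333/EI and f₁₂ = f₂₁ = 0.6667/EI.
Compatibility — zero rotation at each built-in end:
  1.333 M_1 + 0.6667 M_2 = 177.9
  0.6667 M_1 + 1.333 M_2 = 186.9
Solving the pair gives M_1 = 84.48 kN·m and M_2 = 97.92 kN·m (hogging).

M_1 = 84.48 kN·m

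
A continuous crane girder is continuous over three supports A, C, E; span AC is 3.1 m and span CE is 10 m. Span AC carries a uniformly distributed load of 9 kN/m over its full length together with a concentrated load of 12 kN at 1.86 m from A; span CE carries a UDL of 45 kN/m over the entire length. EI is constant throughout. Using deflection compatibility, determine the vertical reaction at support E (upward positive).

R_E = 181.6 kN

Take M_C as the redundant. Released structure: two simple spans AC and CE with a hinge at C.
Rotations at C on the released spans (each span's end-slope, ×1/EI):
  span AC: UDL 9: wL³/(24EI) = 11.17/EI
  span AC: point load 12 at a = 1.86: Pab(L + a)/(6LEI) = 7.38/EI
  span CE: UDL 45: wL³/(24EI) = 1875/EI
  relative rotation θ_0 = (18.55 + 1875)/EI = 1894/EI
A unit hogging moment at C produces rotation L₁/(3EI) + L₂/(3EI) = 4.367/EI.
Compatibility: M_C·(L₁+L₂)/(3EI) = θ_0, giving M_C = 433.6 kN·m (hogging).
Span CE, ΣM about E: R_C^{CE}·10 = 2250 + 433.6, so R_C^{CE} = 268.4 kN and R_E = 450 − 268.4 = 181.6 kN.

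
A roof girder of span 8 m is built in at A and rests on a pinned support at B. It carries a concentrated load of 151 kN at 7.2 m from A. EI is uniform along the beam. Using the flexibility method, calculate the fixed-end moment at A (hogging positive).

M_A = 59.8 kN·m

Take the reaction at B as the redundant and release it; the primary structure is a cantilever fixed at A.
Deflection at B on the released cantilever, summing each load's contribution:
  point load 151 at a = 7.2: Pa²(3L − a)/(6EI) = 21918/EI
Tip deflection under a unit load at B: L³/(3EI) = 170.7/EI.
The prop prevents deflection at B: R_B = δ_0/δ_{BB} = 21918/170.7 = 128.4 kN.
Moment equilibrium about A: M_A = Σ(load moments about A) − R_B·L = 1087 − 128.4×8 = 59.8 kN·m.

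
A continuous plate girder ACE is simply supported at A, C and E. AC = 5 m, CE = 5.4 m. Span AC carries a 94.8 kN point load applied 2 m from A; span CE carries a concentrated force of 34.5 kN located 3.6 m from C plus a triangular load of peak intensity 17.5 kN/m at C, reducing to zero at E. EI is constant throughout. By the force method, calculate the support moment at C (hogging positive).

M_C = 70.28 kN·m

Insert a hinge at C; M_C is the redundant, and each span becomes simply supported.
Rotations at C on the released spans (each span's end-slope, ×1/EI):
  span AC: point load 94.8 at a = 2: Pab(L + a)/(6LEI) = 132.7/EI
  span CE: point load 34.5 at a = 3.6: Pab(L + b)/(6LEI) = 49.68/EI
  span CE: triangular load, peak 17.5: w₀L³/(45EI) = 61.24/EI
  relative rotation θ_0 = (132.7 + 110.9)/EI = 243.6/EI
A unit hogging moment at C produces rotation L₁/(3EI) + L₂/(3EI) = 3.467/EI.
Compatibility: M_C·(L₁+L₂)/(3EI) = θ_0, giving M_C = 70.28 kN·m (hogging).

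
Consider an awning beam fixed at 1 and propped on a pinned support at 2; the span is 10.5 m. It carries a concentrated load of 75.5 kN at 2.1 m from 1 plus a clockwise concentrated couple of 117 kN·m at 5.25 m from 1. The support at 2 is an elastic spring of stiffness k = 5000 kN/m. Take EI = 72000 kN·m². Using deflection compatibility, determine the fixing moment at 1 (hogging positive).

M_1 = 105.9 kN·m

Release the roller at 2. Primary structure: cantilever fixed at 1.
Primary-structure tip deflection at 2 by superposition:
  point load 75.5 at a = 2.1: Pa²(3L − a)/(6EI) = 1631/EI
  clockwise couple 117 at a = 5.25: M₀a(2L − a)/(2EI) = 4837/EI
  δ_0 = 6469/EI
Tip deflection under a unit load at 2: L³/(3EI) = 385.9/EI.
With EI = 72000 kN·m²: δ_0 = 0.089843 m and δ_{22} = 0.005359 m/kN.
Compatibility — the spring shortens by R_2/k under the reaction it provides: δ_0 − R_2·δ_{22} = R_2/k. With 1/k = 0.0002 m/kN, R_2 = δ_0 / (δ_{22} + 1/k) = 0.089843 / (0.005359 + 0.0002) = 16.16 kN.
Moment equilibrium about 1: M_1 = Σ(load moments about 1) − R_2·L = 275.6 − 16.16×10.5 = 105.9 kN·m.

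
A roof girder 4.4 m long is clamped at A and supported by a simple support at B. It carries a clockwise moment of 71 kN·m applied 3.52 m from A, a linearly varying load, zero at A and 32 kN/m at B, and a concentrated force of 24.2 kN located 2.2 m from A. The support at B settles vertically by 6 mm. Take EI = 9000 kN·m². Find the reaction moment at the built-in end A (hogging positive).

Release the roller at B. Primary structure: cantilever fixed at A.
Free-end deflection of the primary structure under the applied loading (downward +):
  clockwise couple 71 at a = 3.52: M₀a(2L − a)/(2EI) = 659.8/EI
  triangular load, peak 32 at the free end: 11w₀L⁴/(120EI) = 1099/EI
  point load 24.2 at a = 2.2: Pa²(3L − a)/(6EI) = 214.7/EI
  δ_0 = 1974/EI
Flexibility coefficient — unit upward force at B: δ_{BB} = L³/(3EI) = 28.39/EI.
With EI = 9000 kN·m²: δ_0 = 0.21933 m and δ_{BB} = 0.003155 m/kN.
Compatibility — the beam at B must follow the support down by 0.006 m: δ_0 − R_B·δ_{BB} = 0.006, so R_B = (0.21933 − 0.006)/0.003155 = 67.62 kN.
Moment equilibrium about A: M_A = Σ(load moments about A) − R_B·L = 330.7 − 67.62×4.4 = 33.23 kN·m.

M_A = 33.23 kN·m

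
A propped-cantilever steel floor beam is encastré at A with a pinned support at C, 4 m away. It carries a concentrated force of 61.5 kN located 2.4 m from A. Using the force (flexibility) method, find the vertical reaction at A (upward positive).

Choose R_C as the redundant. The primary structure is the cantilever fixed at A.
Deflection at C on the released cantilever, summing each load's contribution:
  point load 61.5 at a = 2.4: Pa²(3L − a)/(6EI) = 566.8/EI
Flexibility coefficient — unit upward force at C: δ_{CC} = L³/(3EI) = 21.33/EI.
The prop prevents deflection at C: R_C = δ_0/δ_{CC} = 566.8/21.33 = 26.57 kN.
Vertical equilibrium: R_A = ΣP − R_C = 61.5 − 26.57 = 34.93 kN.

R_A = 34.93 kN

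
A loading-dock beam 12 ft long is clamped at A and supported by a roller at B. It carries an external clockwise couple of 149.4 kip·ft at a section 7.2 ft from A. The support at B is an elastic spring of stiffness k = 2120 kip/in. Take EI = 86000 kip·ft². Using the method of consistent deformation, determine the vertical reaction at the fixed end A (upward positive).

R_A = -15.6 kip

Choose R_B as the redundant. The primary structure is the cantilever fixed at A.
Free-end deflection of the primary structure under the applied loading (downward +):
  clockwise couple 149.4 at a = 7.2: M₀a(2L − a)/(2EI) = 9036/EI
Flexibility coefficient — unit upward force at B: δ_{BB} = L³/(3EI) = 576/EI.
With EI = 86000 kip·ft²: δ_0 = 0.10507 ft and δ_{BB} = 0.006698 ft/kip.
Compatibility — the spring shortens by R_B/k under the reaction it provides: δ_0 − R_B·δ_{BB} = R_B/k. With 1/k = 1/(2120×12) ft/kip = 0.000039 ft/kip, R_B = δ_0 / (δ_{BB} + 1/k) = 0.10507 / (0.006698 + 0.000039) = 15.6 kip.
Vertical equilibrium: R_A = ΣP − R_B = 0 − 15.6 = -15.6 kip.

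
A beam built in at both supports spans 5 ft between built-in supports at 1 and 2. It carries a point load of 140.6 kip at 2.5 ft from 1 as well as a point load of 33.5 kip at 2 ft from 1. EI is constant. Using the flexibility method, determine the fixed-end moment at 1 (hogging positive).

M_1 = 112 kip·ft

Release both end moments; the primary structure is a simply-supported span 12 with redundants M_1 and M_2.
End rotations of the released simple span under the applied load (×1/EI):
  at 1: point load 140.6 at a = 2.5: Pab(L + b)/(6LEI) = 219.7/EI
  at 2: point load 140.6 at a = 2.5: Pab(L + a)/(6LEI) = 219.7/EI
  at 1: point load 33.5 at a = 2: Pab(L + b)/(6LEI) = 53.6/EI
  at 2: point load 33.5 at a = 2: Pab(L + a)/(6LEI) = 46.9/EI
  θ_10 = 273.3/EI,  θ_20 = 266.6/EI
Flexibility coefficients: a unit moment at one end gives L/(3EI) there and L/(6EI) at the far end, so f₁₁ = f₂₂ = 1.667/EI and f₁₂ = f₂₁ = 0.8333/EI.
Compatibility — zero rotation at each built-in end:
  1.667 M_1 + 0.8333 M_2 = 273.3
  0.8333 M_1 + 1.667 M_2 = 266.6
Solving the pair gives M_1 = 112 kip·ft and M_2 = 104 kip·ft (hogging).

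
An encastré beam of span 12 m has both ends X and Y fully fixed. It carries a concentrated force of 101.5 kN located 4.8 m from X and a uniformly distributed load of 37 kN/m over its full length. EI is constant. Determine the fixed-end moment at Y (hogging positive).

Take the two fixed-end moments M_X, M_Y as redundants; the released structure is the simple span XY.
Simple-span end rotations at X and Y under the given loads:
  at X: point load 101.5 at a = 4.8: Pab(L + b)/(6LEI) = 935.4/EI
  at Y: point load 101.5 at a = 4.8: Pab(L + a)/(6LEI) = 818.5/EI
  at X: UDL 37: wL³/(24EI) = 2664/EI
  at Y: UDL 37: wL³/(24EI) = 2664/EI
  θ_X0 = 3599/EI,  θ_Y0 = 3482/EI
Flexibility coefficients: a unit moment at one end gives L/(3EI) there and L/(6EI) at the far end, so f₁₁ = f₂₂ = 4/EI and f₁₂ = f₂₁ = 2/EI.
Compatibility — zero rotation at each built-in end:
  4 M_X + 2 M_Y = 3599
  2 M_X + 4 M_Y = 3482
Solving the pair gives M_X = 619.4 kN·m and M_Y = 560.9 kN·m (hogging).

M_Y = 560.9 kN·m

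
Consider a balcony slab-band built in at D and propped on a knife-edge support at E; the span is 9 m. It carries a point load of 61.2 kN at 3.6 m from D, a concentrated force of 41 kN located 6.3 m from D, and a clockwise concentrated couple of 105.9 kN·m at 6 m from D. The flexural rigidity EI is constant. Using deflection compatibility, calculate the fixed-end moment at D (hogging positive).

M_D = 120.8 kN·m

Take the reaction at E as the redundant and release it; the primary structure is a cantilever fixed at D.
Downward deflection at the released point E due to the loads:
  point load 61.2 at a = 3.6: Pa²(3L − a)/(6EI) = 3093/EI
  point load 41 at a = 6.3: Pa²(3L − a)/(6EI) = 5614/EI
  clockwise couple 105.9 at a = 6: M₀a(2L − a)/(2EI) = 3812/EI
  δ_0 = 12520/EI
Tip deflection under a unit load at E: L³/(3EI) = 243/EI.
Compatibility at E: δ_0 − R_E·δ_{EE} = 0, so R_E = 12520/243 = 51.52 kN.
Moment equilibrium about D: M_D = Σ(load moments about D) − R_E·L = 584.5 − 51.52×9 = 120.8 kN·m.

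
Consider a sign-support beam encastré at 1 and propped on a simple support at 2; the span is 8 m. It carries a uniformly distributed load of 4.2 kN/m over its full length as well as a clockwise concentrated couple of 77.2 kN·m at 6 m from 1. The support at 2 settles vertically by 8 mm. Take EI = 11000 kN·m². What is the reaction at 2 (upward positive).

R_2 = 25.65 kN

Release the roller at 2. Primary structure: cantilever fixed at 1.
Deflection at 2 on the released cantilever, summing each load's contribution:
  UDL 4.2: wL⁴/(8EI) = 2150/EI
  clockwise couple 77.2 at a = 6: M₀a(2L − a)/(2EI) = 2316/EI
  δ_0 = 4466/EI
Tip deflection under a unit load at 2: L³/(3EI) = 170.7/EI.
With EI = 11000 kN·m²: δ_0 = 0.40604 m and δ_{22} = 0.015515 m/kN.
Compatibility — the beam at 2 must follow the support down by 0.008 m: δ_0 − R_2·δ_{22} = 0.008, so R_2 = (0.40604 − 0.008)/0.015515 = 25.65 kN.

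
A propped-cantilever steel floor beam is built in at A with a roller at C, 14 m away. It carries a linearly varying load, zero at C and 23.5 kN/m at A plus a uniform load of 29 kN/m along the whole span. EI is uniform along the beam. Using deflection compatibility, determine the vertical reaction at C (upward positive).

R_C = 185.2 kN

Remove the prop at C; the released (primary) structure is a cantilever built in at A.
Primary-structure tip deflection at C by superposition:
  triangular load, peak 23.5 at the fixed end: w₀L⁴/(30EI) = 30093/EI
  UDL 29: wL⁴/(8EI) = 139258/EI
  δ_0 = 169351/EI
Tip deflection under a unit load at C: L³/(3EI) = 914.7/EI.
The prop prevents deflection at C: R_C = δ_0/δ_{CC} = 169351/914.7 = 185.2 kN.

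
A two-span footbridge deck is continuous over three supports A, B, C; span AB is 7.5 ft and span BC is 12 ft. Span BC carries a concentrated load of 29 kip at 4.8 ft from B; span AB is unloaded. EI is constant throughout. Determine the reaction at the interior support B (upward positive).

R_B = 26.31 kip

Take M_B as the redundant. Released structure: two simple spans AB and BC with a hinge at B.
Discontinuity in slope at B on the released structure — sum the simple-span end rotations:
  span BC: point load 29 at a = 4.8: Pab(L + b)/(6LEI) = 267.3/EI
  relative rotation θ_0 = (0 + 267.3)/EI = 267.3/EI
A unit hogging moment at B produces rotation L₁/(3EI) + L₂/(3EI) = 6.5/EI.
Slope continuity at B: θ_0 = M_B·6.5/EI, so M_B = 267.3/6.5 = 41.12 kip·ft (hogging).
Span AB, ΣM about A with M_B applied at B: R_B^{AB}·7.5 = 0 + 41.12, so R_B^{AB} = 5.482 kip and R_A = 0 − 5.482 = -5.482 kip.
Span BC, ΣM about C: R_B^{BC}·12 = 208.8 + 41.12, so R_B^{BC} = 20.83 kip and R_C = 29 − 20.83 = 8.174 kip.
R_B = 5.482 + 20.83 = 26.31 kip.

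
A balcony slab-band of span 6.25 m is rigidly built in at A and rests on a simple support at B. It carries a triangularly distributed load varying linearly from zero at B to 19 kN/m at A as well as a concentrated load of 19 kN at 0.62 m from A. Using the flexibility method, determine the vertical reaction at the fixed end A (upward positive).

Take the reaction at B as the redundant and release it; the primary structure is a cantilever fixed at A.
Primary-structure tip deflection at B by superposition:
  triangular load, peak 19 at the fixed end: w₀L⁴/(30EI) = 966.4/EI
  point load 19 at a = 0.62: Pa²(3L − a)/(6EI) = 22.07/EI
  δ_0 = 988.5/EI
Flexibility coefficient — unit upward force at B: δ_{BB} = L³/(3EI) = 81.38/EI.
Compatibility at B: δ_0 − R_B·δ_{BB} = 0, so R_B = 988.5/81.38 = 12.15 kN.
Vertical equilibrium: R_A = ΣP − R_B = 78.38 − 12.15 = 66.23 kN.

R_A = 66.23 kN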